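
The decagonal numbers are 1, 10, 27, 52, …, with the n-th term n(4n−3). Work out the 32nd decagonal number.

4000

The 32nd decagonal number is n(4n−3) with n = 32.
32·(4·32 − 3) = 32·125 = 4000.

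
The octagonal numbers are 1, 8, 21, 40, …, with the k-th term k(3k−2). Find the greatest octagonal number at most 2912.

2821

Solve n(3n−2) ≤ 2912 for integer n.
n = 31 gives 2821 ≤ 2912, while n = 32 gives 3008 > 2912; so the answer is 2821.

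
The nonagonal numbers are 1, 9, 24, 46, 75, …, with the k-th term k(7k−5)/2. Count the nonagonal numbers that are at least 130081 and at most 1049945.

The n-th nonagonal number is n(7n−5)/2.
Smallest index with value ≥ 130081: n = 194 (giving 131241).
Largest index with value ≤ 1049945: n = 548 (giving 1049694).
Indices 194 through 548: 355 terms.

355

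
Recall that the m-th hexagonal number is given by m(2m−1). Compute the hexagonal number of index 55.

5995

55·(2·55 − 1) = 55·109 = 5995.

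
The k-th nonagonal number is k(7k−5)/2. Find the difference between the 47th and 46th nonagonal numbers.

323

Consecutive nonagonal numbers differ by 7n − 6: here 7·47 − 6 = 323.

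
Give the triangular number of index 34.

34·35/2 = 1190/2 = 595.

595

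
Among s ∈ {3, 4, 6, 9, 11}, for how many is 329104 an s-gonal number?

1

s = 3: P(3, 810) = 328455 and P(3, 811) = 329266; 329104 is not s-gonal.
s = 4: P(4, 573) = 328329 and P(4, 574) = 329476; 329104 is not s-gonal.
s = 6: P(6, 405) = 327645 and P(6, 406) = 329266; 329104 is not s-gonal.
s = 9: P(9, 307) = 329104. ✓
s = 11: P(11, 270) = 327105 and P(11, 271) = 329536; 329104 is not s-gonal.
Hits: s ∈ {9} → 1.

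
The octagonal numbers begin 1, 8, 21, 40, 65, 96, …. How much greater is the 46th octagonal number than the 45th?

Consecutive octagonal numbers differ by 6n − 5: here 6·46 − 5 = 271.

271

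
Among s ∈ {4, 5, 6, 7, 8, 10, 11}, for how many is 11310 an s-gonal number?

1

s = 4: P(4, 106) = 11236 and P(4, 107) = 11449; 11310 is not s-gonal.
s = 5: P(5, 87) = 11310. ✓
s = 6: P(6, 75) = 11175 and P(6, 76) = 11476; 11310 is not s-gonal.
s = 7: P(7, 67) = 11122 and P(7, 68) = 11458; 11310 is not s-gonal.
s = 8: P(8, 61) = 11041 and P(8, 62) = 11408; 11310 is not s-gonal.
s = 10: P(10, 53) = 11077 and P(10, 54) = 11502; 11310 is not s-gonal.
s = 11: P(11, 50) = 11075 and P(11, 51) = 11526; 11310 is not s-gonal.
Hits: s ∈ {5} → 1.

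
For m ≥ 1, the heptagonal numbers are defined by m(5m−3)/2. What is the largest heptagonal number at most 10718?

Solve n(5n−3)/2 ≤ 10718 for integer n.
n = 65 gives 10465 ≤ 10718, while n = 66 gives 10791 > 10718; so the answer is 10465.

10465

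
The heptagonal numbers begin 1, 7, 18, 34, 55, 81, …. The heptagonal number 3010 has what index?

Set n(5n−3)/2 = 3010, giving 5n² − 3n − 6020 = 0.
So n = (3 + 347) / 10 = 350/10 = 35.
Check: 35·(5·35 − 3)/2 = 3010. ✓

35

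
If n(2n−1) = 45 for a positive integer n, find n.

Set n(2n−1) = 45, giving 2n² − n − 45 = 0.
The discriminant is 1 + 8·45 = 361, and √361 = 19.
So n = (1 + 19) / 4 = 20/4 = 5.
Check: 5·(2·5 − 1) = 45. ✓

5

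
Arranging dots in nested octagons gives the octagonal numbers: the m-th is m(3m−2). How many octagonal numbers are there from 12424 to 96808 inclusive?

115

The n-th octagonal number is n(3n−2).
Smallest index with value ≥ 12424: n = 65 (giving 12545).
Largest index with value ≤ 96808: n = 179 (giving 95765).
Indices 65 through 179: 115 terms.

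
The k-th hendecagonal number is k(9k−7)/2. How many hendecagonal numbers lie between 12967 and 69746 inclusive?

The n-th hendecagonal number is n(9n−7)/2.
Smallest index with value ≥ 12967: n = 55 (giving 13420).
Largest index with value ≤ 69746: n = 124 (giving 68758).
Indices 55 through 124: 70 terms.

70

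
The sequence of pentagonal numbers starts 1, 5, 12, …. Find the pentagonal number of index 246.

90651

The 246th pentagonal number is n(3n−1)/2 with n = 246.
246·(3·246 − 1)/2 = 246·737/2 = 90651.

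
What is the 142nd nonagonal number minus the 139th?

142·(7·142 − 5)/2 = 70219 and 139·(7·139 − 5)/2 = 67276.
Difference: 70219 − 67276 = 2943.

2943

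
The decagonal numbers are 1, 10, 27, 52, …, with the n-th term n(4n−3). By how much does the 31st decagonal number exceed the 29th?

31·(4·31 − 3) = 3751 and 29·(4·29 − 3) = 3277.
Difference: 3751 − 3277 = 474.

474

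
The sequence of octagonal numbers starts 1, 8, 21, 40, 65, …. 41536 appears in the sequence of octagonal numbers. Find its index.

118

Set n(3n−2) = 41536, giving 3n² − 2n − 41536 = 0.
The discriminant is 4 + 12·41536 = 498436, and √498436 = 706.
So n = (2 + 706) / 6 = 708/6 = 118.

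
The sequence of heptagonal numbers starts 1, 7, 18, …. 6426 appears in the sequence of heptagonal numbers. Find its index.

Set n(5n−3)/2 = 6426, giving 5n² − 3n − 12852 = 0.
So n = (3 + 507) / 10 = 510/10 = 51.
Check: 51·(5·51 − 3)/2 = 6426. ✓

51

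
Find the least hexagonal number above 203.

231

Solve n(2n−1) > 203 for integer n.
The largest n with value ≤ 203 is 10 (since 190 ≤ 203 < 231), so the first above is n = 11, value 231.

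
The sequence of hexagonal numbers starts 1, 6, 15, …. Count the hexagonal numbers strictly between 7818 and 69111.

The n-th hexagonal number is n(2n−1).
Smallest index with value > 7818: n = 63 (giving 7875).
Largest index with value < 69111: n = 186 (giving 69006).
Indices 63 through 186: 124 terms.

124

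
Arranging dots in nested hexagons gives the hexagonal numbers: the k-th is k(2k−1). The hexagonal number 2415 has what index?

Set n(2n−1) = 2415, giving 2n² − n − 2415 = 0.
The discriminant is 1 + 8·2415 = 19321, and √19321 = 139.
So n = (1 + 139) / 4 = 140/4 = 35.

35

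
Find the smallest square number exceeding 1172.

1225

Solve n² > 1172 for integer n.
The largest n with value ≤ 1172 is 34 (since 1156 ≤ 1172 < 1225), so the first above is n = 35, value 1225.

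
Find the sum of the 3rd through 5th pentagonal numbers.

Σ i(3i−1)/2 = (3Σi² − Σi) / 2 over i = 3..5.
Σi = 15 − 3 = 12 and Σi² = 55 − 5 = 50.
(3·50 − 1·12) / 2 = 138/2 = 69.

69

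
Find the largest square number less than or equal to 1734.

Solve n² ≤ 1734 for integer n.
n = 41 gives 1681 ≤ 1734, while n = 42 gives 1764 > 1734; so the answer is 1681.

1681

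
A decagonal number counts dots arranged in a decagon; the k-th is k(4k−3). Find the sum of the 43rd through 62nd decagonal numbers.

220010

Σ i(4i−3) = 4Σi² − 3Σi over i = 43..62.
Σi = 1953 − 903 = 1050 and Σi² = 81375 − 25585 = 55790.
4·55790 − 3·1050 = 220010.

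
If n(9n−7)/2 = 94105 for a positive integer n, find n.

145

Set n(9n−7)/2 = 94105, giving 9n² − 7n − 188210 = 0.
The discriminant is 49 + 72·94105 = 6775609, and √6775609 = 2603.
So n = (7 + 2603) / 18 = 2610/18 = 145.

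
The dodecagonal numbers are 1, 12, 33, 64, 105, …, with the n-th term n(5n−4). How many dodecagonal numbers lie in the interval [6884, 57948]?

71

The n-th dodecagonal number is n(5n−4).
Smallest index with value ≥ 6884: n = 38 (giving 7068).
Largest index with value ≤ 57948: n = 108 (giving 57888).
Indices 38 through 108: 71 terms.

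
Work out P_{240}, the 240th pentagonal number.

The 240th pentagonal number is n(3n−1)/2 with n = 240.
240·(3·240 − 1)/2 = 240·719/2 = 86280.

86280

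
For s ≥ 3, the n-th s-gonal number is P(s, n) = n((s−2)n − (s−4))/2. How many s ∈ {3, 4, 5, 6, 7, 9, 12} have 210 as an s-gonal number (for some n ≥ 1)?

s = 3: P(3, 20) = 210. ✓
s = 4: P(4, 14) = 196 and P(4, 15) = 225; 210 is not s-gonal.
s = 5: P(5, 12) = 210. ✓
s = 6: P(6, 10) = 190 and P(6, 11) = 231; 210 is not s-gonal.
s = 7: P(7, 9) = 189 and P(7, 10) = 235; 210 is not s-gonal.
s = 9: P(9, 8) = 204 and P(9, 9) = 261; 210 is not s-gonal.
s = 12: P(12, 6) = 156 and P(12, 7) = 217; 210 is not s-gonal.
Hits: s ∈ {3, 5} → 2.

2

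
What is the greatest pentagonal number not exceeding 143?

Solve n(3n−1)/2 ≤ 143 for integer n.
n = 9 gives 117 ≤ 143, while n = 10 gives 145 > 143; so the answer is 117.

117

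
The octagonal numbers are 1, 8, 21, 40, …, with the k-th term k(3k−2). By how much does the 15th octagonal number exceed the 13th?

15·(3·15 − 2) = 645 and 13·(3·13 − 2) = 481.
Difference: 645 − 481 = 164.

164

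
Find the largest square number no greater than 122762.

Solve n² ≤ 122762 for integer n.
n = 350 gives 122500 ≤ 122762, while n = 351 gives 123201 > 122762; so the answer is 122500.

122500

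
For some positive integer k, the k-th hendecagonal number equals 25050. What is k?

Set n(9n−7)/2 = 25050, giving 9n² − 7n − 50100 = 0.
The discriminant is 49 + 72·25050 = 1803649, and √1803649 = 1343.
So n = (7 + 1343) / 18 = 1350/18 = 75.
Check: 75·(9·75 − 7)/2 = 25050. ✓

75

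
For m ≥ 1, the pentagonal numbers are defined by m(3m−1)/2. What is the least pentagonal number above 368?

Solve n(3n−1)/2 > 368 for integer n.
The largest n with value ≤ 368 is 15 (since 330 ≤ 368 < 376), so the first above is n = 16, value 376.

376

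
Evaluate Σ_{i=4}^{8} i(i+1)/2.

Σ i(i+1)/2 = (Σi² + Σi) / 2 over i = 4..8.
Σi = 36 − 6 = 30 and Σi² = 204 − 14 = 190.
(1·190 + 1·30) / 2 = 220/2 = 110.

110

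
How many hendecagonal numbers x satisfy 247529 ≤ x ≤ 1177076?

The n-th hendecagonal number is n(9n−7)/2.
Smallest index with value ≥ 247529: n = 235 (giving 247690).
Largest index with value ≤ 1177076: n = 511 (giving 1173256).
Indices 235 through 511: 277 terms.

277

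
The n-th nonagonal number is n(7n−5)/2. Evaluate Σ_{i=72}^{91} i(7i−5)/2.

Σ i(7i−5)/2 = (7Σi² − 5Σi) / 2 over i = 72..91.
Σi = 4186 − 2556 = 1630 and Σi² = 255346 − 121836 = 133510.
(7·133510 − 5·1630) / 2 = 926420/2 = 463210.

463210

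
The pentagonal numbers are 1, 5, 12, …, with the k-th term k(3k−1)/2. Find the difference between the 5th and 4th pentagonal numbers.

Consecutive pentagonal numbers differ by 3n − 2: here 3·5 − 2 = 13.

13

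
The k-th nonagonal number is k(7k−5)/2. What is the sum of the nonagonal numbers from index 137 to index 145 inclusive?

623289

Σ i(7i−5)/2 = (7Σi² − 5Σi) / 2 over i = 137..145.
Σi = 10585 − 9316 = 1269 and Σi² = 1026745 − 847756 = 178989.
(7·178989 − 5·1269) / 2 = 1246578/2 = 623289.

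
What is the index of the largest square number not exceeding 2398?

Solve n² ≤ 2398 for integer n.
n = 48 gives 2304 ≤ 2398, while n = 49 gives 2401 > 2398; so the answer is index 48.

48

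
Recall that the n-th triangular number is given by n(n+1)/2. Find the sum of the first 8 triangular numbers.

Σ i(i+1)/2 = (Σi² + Σi) / 2 over i = 1..8.
Σi = 36 and Σi² = 204.
(1·204 + 1·36) / 2 = 240/2 = 120.

120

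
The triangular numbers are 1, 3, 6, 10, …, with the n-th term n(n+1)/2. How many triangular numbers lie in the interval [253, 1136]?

26

The n-th triangular number is n(n+1)/2.
Smallest index with value ≥ 253: n = 22 (giving 253).
Largest index with value ≤ 1136: n = 47 (giving 1128).
Indices 22 through 47: 26 terms.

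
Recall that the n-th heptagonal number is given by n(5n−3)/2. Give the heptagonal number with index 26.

1651

The 26th heptagonal number is n(5n−3)/2 with n = 26.
26·(5·26 − 3)/2 = 26·127/2 = 1651.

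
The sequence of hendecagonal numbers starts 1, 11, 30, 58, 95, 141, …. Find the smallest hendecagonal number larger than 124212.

Solve n(9n−7)/2 > 124212 for integer n.
The largest n with value ≤ 124212 is 166 (since 123421 ≤ 124212 < 124916), so the first above is n = 167, value 124916.

124916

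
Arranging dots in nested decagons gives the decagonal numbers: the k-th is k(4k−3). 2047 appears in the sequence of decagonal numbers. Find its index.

Set n(4n−3) = 2047, giving 4n² − 3n − 2047 = 0.
So n = (3 + 181) / 8 = 184/8 = 23.

23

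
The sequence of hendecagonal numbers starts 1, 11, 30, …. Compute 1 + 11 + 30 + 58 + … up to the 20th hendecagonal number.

12180

Σ i(9i−7)/2 = (9Σi² − 7Σi) / 2 over i = 1..20.
Σi = 210 and Σi² = 2870.
(9·2870 − 7·210) / 2 = 24360/2 = 12180.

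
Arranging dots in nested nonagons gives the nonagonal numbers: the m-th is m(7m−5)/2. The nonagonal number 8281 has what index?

49

Set n(7n−5)/2 = 8281, giving 7n² − 5n − 16562 = 0.
So n = (5 + 681) / 14 = 686/14 = 49.
Check: 49·(7·49 − 5)/2 = 8281. ✓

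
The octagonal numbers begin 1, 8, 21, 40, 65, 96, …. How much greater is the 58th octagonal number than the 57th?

Consecutive octagonal numbers differ by 6n − 5: here 6·58 − 5 = 343.

343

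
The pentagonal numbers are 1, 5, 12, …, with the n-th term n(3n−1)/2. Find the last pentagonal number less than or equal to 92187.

Solve n(3n−1)/2 ≤ 92187 for integer n.
n = 248 gives 92132 ≤ 92187, while n = 249 gives 92877 > 92187; so the answer is 92132.

92132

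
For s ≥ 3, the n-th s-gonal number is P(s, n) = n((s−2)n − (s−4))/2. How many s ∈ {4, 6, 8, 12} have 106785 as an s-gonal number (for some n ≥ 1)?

s = 4: P(4, 326) = 106276 and P(4, 327) = 106929; 106785 is not s-gonal.
s = 6: P(6, 231) = 106491 and P(6, 232) = 107416; 106785 is not s-gonal.
s = 8: P(8, 189) = 106785. ✓
s = 12: P(12, 146) = 105996 and P(12, 147) = 107457; 106785 is not s-gonal.
Hits: s ∈ {8} → 1.

1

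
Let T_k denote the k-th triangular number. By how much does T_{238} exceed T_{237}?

238

Consecutive triangular numbers differ by n: T_{238} − T_{237} = 238.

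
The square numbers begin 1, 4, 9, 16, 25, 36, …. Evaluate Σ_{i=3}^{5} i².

50

Σ_{i=3}^{5} i² = 55 − 5 = 50.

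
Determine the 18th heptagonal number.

The 18th heptagonal number is n(5n−3)/2 with n = 18.
18·(5·18 − 3)/2 = 18·87/2 = 783.

783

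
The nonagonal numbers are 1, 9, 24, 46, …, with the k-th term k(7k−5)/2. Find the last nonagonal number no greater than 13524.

Solve n(7n−5)/2 ≤ 13524 for integer n.
n = 62 gives 13299 ≤ 13524, while n = 63 gives 13734 > 13524; so the answer is 13299.

13299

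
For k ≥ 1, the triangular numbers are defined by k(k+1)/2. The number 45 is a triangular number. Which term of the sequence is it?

Set n(n+1)/2 = 45, giving n² + n − 90 = 0.
The discriminant is 1 + 8·45 = 361, and √361 = 19.
So n = (-1 + 19) / 2 = 18/2 = 9.

9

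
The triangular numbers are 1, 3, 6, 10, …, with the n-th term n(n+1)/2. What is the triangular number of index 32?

528

The 32nd triangular number is n(n+1)/2 with n = 32.
32·33/2 = 1056/2 = 528.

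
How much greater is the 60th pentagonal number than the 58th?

60·(3·60 − 1)/2 = 5370 and 58·(3·58 − 1)/2 = 5017.
Difference: 5370 − 5017 = 353.

353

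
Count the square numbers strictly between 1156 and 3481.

24

The n-th square number is n².
Smallest index with value > 1156: n = 35 (giving 1225).
Largest index with value < 3481: n = 58 (giving 3364).
Indices 35 through 58: 24 terms.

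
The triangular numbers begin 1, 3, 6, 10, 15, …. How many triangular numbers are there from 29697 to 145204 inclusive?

295

The n-th triangular number is n(n+1)/2.
Smallest index with value ≥ 29697: n = 244 (giving 29890).
Largest index with value ≤ 145204: n = 538 (giving 144991).
Indices 244 through 538: 295 terms.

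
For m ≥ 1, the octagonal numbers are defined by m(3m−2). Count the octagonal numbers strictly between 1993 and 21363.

The n-th octagonal number is n(3n−2).
Smallest index with value > 1993: n = 27 (giving 2133).
Largest index with value < 21363: n = 84 (giving 21000).
Indices 27 through 84: 58 terms.

58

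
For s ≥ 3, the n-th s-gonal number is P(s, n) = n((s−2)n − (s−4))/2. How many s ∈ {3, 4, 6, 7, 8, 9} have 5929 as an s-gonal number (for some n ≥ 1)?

2

s = 3: P(3, 108) = 5886 and P(3, 109) = 5995; 5929 is not s-gonal.
s = 4: P(4, 77) = 5929. ✓
s = 6: P(6, 54) = 5778 and P(6, 55) = 5995; 5929 is not s-gonal.
s = 7: P(7, 49) = 5929. ✓
s = 8: P(8, 44) = 5720 and P(8, 45) = 5985; 5929 is not s-gonal.
s = 9: P(9, 41) = 5781 and P(9, 42) = 6069; 5929 is not s-gonal.
Hits: s ∈ {4, 7} → 2.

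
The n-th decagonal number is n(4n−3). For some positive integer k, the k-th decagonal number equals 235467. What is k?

243

Set n(4n−3) = 235467, giving 4n² − 3n − 235467 = 0.
The discriminant is 9 + 16·235467 = 3767481, and √3767481 = 1941.
So n = (3 + 1941) / 8 = 1944/8 = 243.
Check: 243·(4·243 − 3) = 235467. ✓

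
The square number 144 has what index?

12

We need n² = 144, so n = √144 = 12.
Check: 12² = 144. ✓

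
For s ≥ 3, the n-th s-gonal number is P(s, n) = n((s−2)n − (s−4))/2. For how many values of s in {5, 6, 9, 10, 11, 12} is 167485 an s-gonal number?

s = 5: P(5, 334) = 167167 and P(5, 335) = 168170; 167485 is not s-gonal.
s = 6: P(6, 289) = 166753 and P(6, 290) = 167910; 167485 is not s-gonal.
s = 9: P(9, 219) = 167316 and P(9, 220) = 168850; 167485 is not s-gonal.
s = 10: P(10, 205) = 167485. ✓
s = 11: P(11, 193) = 166945 and P(11, 194) = 168683; 167485 is not s-gonal.
s = 12: P(12, 183) = 166713 and P(12, 184) = 168544; 167485 is not s-gonal.
Hits: s ∈ {10} → 1.

1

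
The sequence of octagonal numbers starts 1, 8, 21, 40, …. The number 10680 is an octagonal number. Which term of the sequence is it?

60

Set n(3n−2) = 10680, giving 3n² − 2n − 10680 = 0.
The discriminant is 4 + 12·10680 = 128164, and √128164 = 358.
So n = (2 + 358) / 6 = 360/6 = 60.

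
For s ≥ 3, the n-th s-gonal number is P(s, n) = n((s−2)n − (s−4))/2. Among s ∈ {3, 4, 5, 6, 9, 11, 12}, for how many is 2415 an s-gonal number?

2

s = 3: P(3, 69) = 2415. ✓
s = 4: P(4, 49) = 2401 and P(4, 50) = 2500; 2415 is not s-gonal.
s = 5: P(5, 40) = 2380 and P(5, 41) = 2501; 2415 is not s-gonal.
s = 6: P(6, 35) = 2415. ✓
s = 9: P(9, 26) = 2301 and P(9, 27) = 2484; 2415 is not s-gonal.
s = 11: P(11, 23) = 2300 and P(11, 24) = 2508; 2415 is not s-gonal.
s = 12: P(12, 22) = 2332 and P(12, 23) = 2553; 2415 is not s-gonal.
Hits: s ∈ {3, 6} → 2.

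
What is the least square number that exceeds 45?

Solve n² > 45 for integer n.
The largest n with value ≤ 45 is 6 (since 36 ≤ 45 < 49), so the first above is n = 7, value 49.

49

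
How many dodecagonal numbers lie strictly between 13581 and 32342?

The n-th dodecagonal number is n(5n−4).
Smallest index with value > 13581: n = 53 (giving 13833).
Largest index with value < 32342: n = 80 (giving 31680).
Indices 53 through 80: 28 terms.

28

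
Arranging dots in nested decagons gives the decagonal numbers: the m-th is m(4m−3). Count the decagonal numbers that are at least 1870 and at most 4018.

11

The n-th decagonal number is n(4n−3).
Smallest index with value ≥ 1870: n = 22 (giving 1870).
Largest index with value ≤ 4018: n = 32 (giving 4000).
Indices 22 through 32: 11 terms.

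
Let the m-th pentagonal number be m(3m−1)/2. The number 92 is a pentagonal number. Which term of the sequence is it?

Set n(3n−1)/2 = 92, giving 3n² − n − 184 = 0.
The discriminant is 1 + 24·92 = 2209, and √2209 = 47.
So n = (1 + 47) / 6 = 48/6 = 8.

8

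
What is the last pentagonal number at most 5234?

Solve n(3n−1)/2 ≤ 5234 for integer n.
n = 59 gives 5192 ≤ 5234, while n = 60 gives 5370 > 5234; so the answer is 5192.

5192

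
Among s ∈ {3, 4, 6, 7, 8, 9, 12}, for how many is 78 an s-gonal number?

s = 3: P(3, 12) = 78. ✓
s = 4: P(4, 8) = 64 and P(4, 9) = 81; 78 is not s-gonal.
s = 6: P(6, 6) = 66 and P(6, 7) = 91; 78 is not s-gonal.
s = 7: P(7, 5) = 55 and P(7, 6) = 81; 78 is not s-gonal.
s = 8: P(8, 5) = 65 and P(8, 6) = 96; 78 is not s-gonal.
s = 9: P(9, 5) = 75 and P(9, 6) = 111; 78 is not s-gonal.
s = 12: P(12, 4) = 64 and P(12, 5) = 105; 78 is not s-gonal.
Hits: s ∈ {3} → 1.

1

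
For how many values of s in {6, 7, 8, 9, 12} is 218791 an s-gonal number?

s = 6: P(6, 331) = 218791. ✓
s = 7: P(7, 296) = 218596 and P(7, 297) = 220077; 218791 is not s-gonal.
s = 8: P(8, 270) = 218160 and P(8, 271) = 219781; 218791 is not s-gonal.
s = 9: P(9, 250) = 218125 and P(9, 251) = 219876; 218791 is not s-gonal.
s = 12: P(12, 209) = 217569 and P(12, 210) = 219660; 218791 is not s-gonal.
Hits: s ∈ {6} → 1.

1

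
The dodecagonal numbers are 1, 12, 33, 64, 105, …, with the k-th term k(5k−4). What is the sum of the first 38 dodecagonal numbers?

92131

Σ i(5i−4) = 5Σi² − 4Σi over i = 1..38.
Σi = 741 and Σi² = 19019.
5·19019 − 4·741 = 92131.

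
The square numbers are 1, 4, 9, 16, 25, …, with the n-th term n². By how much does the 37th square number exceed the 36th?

73

n² − (n−1)² = 2n − 1, so 37² − 36² = 2·37 − 1 = 73.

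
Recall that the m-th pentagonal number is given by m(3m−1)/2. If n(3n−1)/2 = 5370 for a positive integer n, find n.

60

Set n(3n−1)/2 = 5370, giving 3n² − n − 10740 = 0.
So n = (1 + 359) / 6 = 360/6 = 60.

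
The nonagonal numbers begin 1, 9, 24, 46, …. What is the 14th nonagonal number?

651

14·(7·14 − 5)/2 = 14·93/2 = 651.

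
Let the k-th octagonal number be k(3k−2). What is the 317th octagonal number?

300833

The 317th octagonal number is n(3n−2) with n = 317.
317·(3·317 − 2) = 317·949 = 300833.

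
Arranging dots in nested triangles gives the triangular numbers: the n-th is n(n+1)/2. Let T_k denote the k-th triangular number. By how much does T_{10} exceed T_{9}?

10

Consecutive triangular numbers differ by n: T_{10} − T_{9} = 10.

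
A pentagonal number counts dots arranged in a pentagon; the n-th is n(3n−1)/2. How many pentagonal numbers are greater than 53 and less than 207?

The n-th pentagonal number is n(3n−1)/2.
Smallest index with value > 53: n = 7 (giving 70).
Largest index with value < 207: n = 11 (giving 176).
Indices 7 through 11: 5 terms.

5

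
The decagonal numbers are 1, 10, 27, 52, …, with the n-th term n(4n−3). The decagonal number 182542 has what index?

214

Set n(4n−3) = 182542, giving 4n² − 3n − 182542 = 0.
The discriminant is 9 + 16·182542 = 2920681, and √2920681 = 1709.
So n = (3 + 1709) / 8 = 1712/8 = 214.
Check: 214·(4·214 − 3) = 182542. ✓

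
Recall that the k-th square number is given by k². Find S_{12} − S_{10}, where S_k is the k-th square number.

12² = 144 and 10² = 100.
Difference: 144 − 100 = 44.

44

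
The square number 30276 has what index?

174

We need n² = 30276, so n = √30276 = 174.
Check: 174² = 30276. ✓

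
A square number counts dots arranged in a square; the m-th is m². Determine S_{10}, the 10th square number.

100

10² = 100.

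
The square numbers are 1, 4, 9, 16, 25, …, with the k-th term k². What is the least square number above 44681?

Solve n² > 44681 for integer n.
The largest n with value ≤ 44681 is 211 (since 44521 ≤ 44681 < 44944), so the first above is n = 212, value 44944.

44944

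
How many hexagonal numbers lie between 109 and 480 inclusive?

8

The n-th hexagonal number is n(2n−1).
Smallest index with value ≥ 109: n = 8 (giving 120).
Largest index with value ≤ 480: n = 15 (giving 435).
Indices 8 through 15: 8 terms.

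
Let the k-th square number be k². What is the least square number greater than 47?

49

Solve n² > 47 for integer n.
The largest n with value ≤ 47 is 6 (since 36 ≤ 47 < 49), so the first above is n = 7, value 49.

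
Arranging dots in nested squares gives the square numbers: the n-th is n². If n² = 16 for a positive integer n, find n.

We need n² = 16, so n = √16 = 4.

4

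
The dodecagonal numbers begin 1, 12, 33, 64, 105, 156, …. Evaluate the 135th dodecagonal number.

90585

The 135th dodecagonal number is n(5n−4) with n = 135.
135·(5·135 − 4) = 135·671 = 90585.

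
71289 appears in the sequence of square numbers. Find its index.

We need n² = 71289, so n = √71289 = 267.

267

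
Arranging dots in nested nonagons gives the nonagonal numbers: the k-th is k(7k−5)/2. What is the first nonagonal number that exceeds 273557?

273700

Solve n(7n−5)/2 > 273557 for integer n.
The largest n with value ≤ 273557 is 279 (since 271746 ≤ 273557 < 273700), so the first above is n = 280, value 273700.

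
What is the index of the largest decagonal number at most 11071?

Solve n(4n−3) ≤ 11071 for integer n.
n = 52 gives 10660 ≤ 11071, while n = 53 gives 11077 > 11071; so the answer is index 52.

52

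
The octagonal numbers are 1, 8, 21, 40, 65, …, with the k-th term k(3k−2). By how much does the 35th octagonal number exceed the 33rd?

35·(3·35 − 2) = 3605 and 33·(3·33 − 2) = 3201.
Difference: 3605 − 3201 = 404.

404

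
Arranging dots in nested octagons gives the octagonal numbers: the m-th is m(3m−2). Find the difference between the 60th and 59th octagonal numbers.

Consecutive octagonal numbers differ by 6n − 5: here 6·60 − 5 = 355.

355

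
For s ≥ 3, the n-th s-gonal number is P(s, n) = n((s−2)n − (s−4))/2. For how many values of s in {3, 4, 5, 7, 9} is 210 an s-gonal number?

s = 3: P(3, 20) = 210. ✓
s = 4: P(4, 14) = 196 and P(4, 15) = 225; 210 is not s-gonal.
s = 5: P(5, 12) = 210. ✓
s = 7: P(7, 9) = 189 and P(7, 10) = 235; 210 is not s-gonal.
s = 9: P(9, 8) = 204 and P(9, 9) = 261; 210 is not s-gonal.
Hits: s ∈ {3, 5} → 2.

2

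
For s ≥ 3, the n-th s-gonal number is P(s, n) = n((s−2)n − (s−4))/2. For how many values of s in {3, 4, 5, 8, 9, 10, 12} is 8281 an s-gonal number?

2

s = 3: P(3, 128) = 8256 and P(3, 129) = 8385; 8281 is not s-gonal.
s = 4: P(4, 91) = 8281. ✓
s = 5: P(5, 74) = 8177 and P(5, 75) = 8400; 8281 is not s-gonal.
s = 8: P(8, 52) = 8008 and P(8, 53) = 8321; 8281 is not s-gonal.
s = 9: P(9, 49) = 8281. ✓
s = 10: P(10, 45) = 7965 and P(10, 46) = 8326; 8281 is not s-gonal.
s = 12: P(12, 41) = 8241 and P(12, 42) = 8652; 8281 is not s-gonal.
Hits: s ∈ {4, 9} → 2.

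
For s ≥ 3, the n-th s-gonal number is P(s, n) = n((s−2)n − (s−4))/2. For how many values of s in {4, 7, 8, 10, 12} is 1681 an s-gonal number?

1

s = 4: P(4, 41) = 1681. ✓
s = 7: P(7, 26) = 1651 and P(7, 27) = 1782; 1681 is not s-gonal.
s = 8: P(8, 24) = 1680 and P(8, 25) = 1825; 1681 is not s-gonal.
s = 10: P(10, 20) = 1540 and P(10, 21) = 1701; 1681 is not s-gonal.
s = 12: P(12, 18) = 1548 and P(12, 19) = 1729; 1681 is not s-gonal.
Hits: s ∈ {4} → 1.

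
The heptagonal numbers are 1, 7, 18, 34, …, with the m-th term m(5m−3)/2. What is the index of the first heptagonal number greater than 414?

14

Solve n(5n−3)/2 > 414 for integer n.
The largest n with value ≤ 414 is 13 (since 403 ≤ 414 < 469), so the first above is n = 14, value 469.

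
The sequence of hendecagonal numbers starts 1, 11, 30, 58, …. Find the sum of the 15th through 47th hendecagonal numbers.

152592

Σ i(9i−7)/2 = (9Σi² − 7Σi) / 2 over i = 15..47.
Σi = 1128 − 105 = 1023 and Σi² = 35720 − 1015 = 34705.
(9·34705 − 7·1023) / 2 = 305184/2 = 152592.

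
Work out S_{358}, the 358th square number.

128164

The 358th square number is n² with n = 358.
358² = 128164.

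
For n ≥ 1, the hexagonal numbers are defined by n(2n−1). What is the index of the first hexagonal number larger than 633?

Solve n(2n−1) > 633 for integer n.
The largest n with value ≤ 633 is 18 (since 630 ≤ 633 < 703), so the first above is n = 19, value 703.

19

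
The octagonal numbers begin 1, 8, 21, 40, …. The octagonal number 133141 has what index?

211

Set n(3n−2) = 133141, giving 3n² − 2n − 133141 = 0.
The discriminant is 4 + 12·133141 = 1597696, and √1597696 = 1264.
So n = (2 + 1264) / 6 = 1266/6 = 211.
Check: 211·(3·211 − 2) = 133141. ✓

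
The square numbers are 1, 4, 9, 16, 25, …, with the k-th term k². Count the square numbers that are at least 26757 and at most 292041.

377

The n-th square number is n².
Smallest index with value ≥ 26757: n = 164 (giving 26896).
Largest index with value ≤ 292041: n = 540 (giving 291600).
Indices 164 through 540: 377 terms.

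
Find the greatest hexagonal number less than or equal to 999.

Solve n(2n−1) ≤ 999 for integer n.
n = 22 gives 946 ≤ 999, while n = 23 gives 1035 > 999; so the answer is 946.

946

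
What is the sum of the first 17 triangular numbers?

969

Σ i(i+1)/2 = (Σi² + Σi) / 2 over i = 1..17.
Σi = 153 and Σi² = 1785.
(1·1785 + 1·153) / 2 = 1938/2 = 969.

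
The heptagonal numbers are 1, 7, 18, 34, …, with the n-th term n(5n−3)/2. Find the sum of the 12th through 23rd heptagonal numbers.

Σ i(5i−3)/2 = (5Σi² − 3Σi) / 2 over i = 12..23.
Σi = 276 − 66 = 210 and Σi² = 4324 − 506 = 3818.
(5·3818 − 3·210) / 2 = 18460/2 = 9230.

9230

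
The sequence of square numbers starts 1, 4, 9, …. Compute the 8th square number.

The 8th square number is n² with n = 8.
8² = 64.

64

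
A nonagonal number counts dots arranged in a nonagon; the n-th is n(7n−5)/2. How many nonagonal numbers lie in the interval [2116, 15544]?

43

The n-th nonagonal number is n(7n−5)/2.
Smallest index with value ≥ 2116: n = 25 (giving 2125).
Largest index with value ≤ 15544: n = 67 (giving 15544).
Indices 25 through 67: 43 terms.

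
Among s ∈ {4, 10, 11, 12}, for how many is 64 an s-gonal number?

s = 4: P(4, 8) = 64. ✓
s = 10: P(10, 4) = 52 and P(10, 5) = 85; 64 is not s-gonal.
s = 11: P(11, 4) = 58 and P(11, 5) = 95; 64 is not s-gonal.
s = 12: P(12, 4) = 64. ✓
Hits: s ∈ {4, 12} → 2.

2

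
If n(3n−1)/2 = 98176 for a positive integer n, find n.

Set n(3n−1)/2 = 98176, giving 3n² − n − 196352 = 0.
The discriminant is 1 + 24·98176 = 2356225, and √2356225 = 1535.
So n = (1 + 1535) / 6 = 1536/6 = 256.

256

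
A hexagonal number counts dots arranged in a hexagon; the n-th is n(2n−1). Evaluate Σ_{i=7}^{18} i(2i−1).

3886

Σ i(2i−1) = 2Σi² − Σi over i = 7..18.
Σi = 171 − 21 = 150 and Σi² = 2109 − 91 = 2018.
2·2018 − 1·150 = 3886.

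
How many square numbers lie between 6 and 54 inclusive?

5

The n-th square number is n².
Smallest index with value ≥ 6: n = 3 (giving 9).
Largest index with value ≤ 54: n = 7 (giving 49).
Indices 3 through 7: 5 terms.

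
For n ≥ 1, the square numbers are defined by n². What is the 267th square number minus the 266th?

n² − (n−1)² = 2n − 1, so 267² − 266² = 2·267 − 1 = 533.

533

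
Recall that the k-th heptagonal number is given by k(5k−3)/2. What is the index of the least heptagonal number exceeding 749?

18

Solve n(5n−3)/2 > 749 for integer n.
The largest n with value ≤ 749 is 17 (since 697 ≤ 749 < 783), so the first above is n = 18, value 783.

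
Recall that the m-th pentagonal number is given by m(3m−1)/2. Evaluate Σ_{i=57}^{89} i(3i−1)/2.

267069

Σ i(3i−1)/2 = (3Σi² − Σi) / 2 over i = 57..89.
Σi = 4005 − 1596 = 2409 and Σi² = 238965 − 60116 = 178849.
(3·178849 − 1·2409) / 2 = 534138/2 = 267069.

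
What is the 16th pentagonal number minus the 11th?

16·(3·16 − 1)/2 = 376 and 11·(3·11 − 1)/2 = 176.
Difference: 376 − 176 = 200.

200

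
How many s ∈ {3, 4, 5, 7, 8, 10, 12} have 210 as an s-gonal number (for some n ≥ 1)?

s = 3: P(3, 20) = 210. ✓
s = 4: P(4, 14) = 196 and P(4, 15) = 225; 210 is not s-gonal.
s = 5: P(5, 12) = 210. ✓
s = 7: P(7, 9) = 189 and P(7, 10) = 235; 210 is not s-gonal.
s = 8: P(8, 8) = 176 and P(8, 9) = 225; 210 is not s-gonal.
s = 10: P(10, 7) = 175 and P(10, 8) = 232; 210 is not s-gonal.
s = 12: P(12, 6) = 156 and P(12, 7) = 217; 210 is not s-gonal.
Hits: s ∈ {3, 5} → 2.

2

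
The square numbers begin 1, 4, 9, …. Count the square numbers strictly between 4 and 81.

The n-th square number is n².
Smallest index with value > 4: n = 3 (giving 9).
Largest index with value < 81: n = 8 (giving 64).
Indices 3 through 8: 6 terms.

6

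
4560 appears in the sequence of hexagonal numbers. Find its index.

48

Set n(2n−1) = 4560, giving 2n² − n − 4560 = 0.
So n = (1 + 191) / 4 = 192/4 = 48.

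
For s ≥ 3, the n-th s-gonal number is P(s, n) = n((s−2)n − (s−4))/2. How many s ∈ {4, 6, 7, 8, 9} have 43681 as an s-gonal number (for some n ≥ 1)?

2

s = 4: P(4, 209) = 43681. ✓
s = 6: P(6, 148) = 43660 and P(6, 149) = 44253; 43681 is not s-gonal.
s = 7: P(7, 132) = 43362 and P(7, 133) = 44023; 43681 is not s-gonal.
s = 8: P(8, 121) = 43681. ✓
s = 9: P(9, 112) = 43624 and P(9, 113) = 44409; 43681 is not s-gonal.
Hits: s ∈ {4, 8} → 2.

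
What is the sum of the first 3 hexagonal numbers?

Σ i(2i−1) = 2Σi² − Σi over i = 1..3.
Σi = 6 and Σi² = 14.
2·14 − 1·6 = 22.

22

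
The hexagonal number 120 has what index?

Set n(2n−1) = 120, giving 2n² − n − 120 = 0.
The discriminant is 1 + 8·120 = 961, and √961 = 31.
So n = (1 + 31) / 4 = 32/4 = 8.
Check: 8·(2·8 − 1) = 120. ✓

8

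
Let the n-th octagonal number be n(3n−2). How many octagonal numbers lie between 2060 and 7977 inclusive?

The n-th octagonal number is n(3n−2).
Smallest index with value ≥ 2060: n = 27 (giving 2133).
Largest index with value ≤ 7977: n = 51 (giving 7701).
Indices 27 through 51: 25 terms.

25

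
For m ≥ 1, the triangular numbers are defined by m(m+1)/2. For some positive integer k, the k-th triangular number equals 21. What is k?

Set n(n+1)/2 = 21, giving n² + n − 42 = 0.
The discriminant is 1 + 8·21 = 169, and √169 = 13.
So n = (-1 + 13) / 2 = 12/2 = 6.

6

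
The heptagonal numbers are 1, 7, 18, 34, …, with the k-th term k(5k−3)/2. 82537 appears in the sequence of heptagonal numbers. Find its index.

Set n(5n−3)/2 = 82537, giving 5n² − 3n − 165074 = 0.
The discriminant is 9 + 40·82537 = 3301489, and √3301489 = 1817.
So n = (3 + 1817) / 10 = 1820/10 = 182.
Check: 182·(5·182 − 3)/2 = 82537. ✓

182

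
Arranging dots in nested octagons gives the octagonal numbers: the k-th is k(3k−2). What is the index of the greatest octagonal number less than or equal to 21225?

Solve n(3n−2) ≤ 21225 for integer n.
n = 84 gives 21000 ≤ 21225, while n = 85 gives 21505 > 21225; so the answer is index 84.

84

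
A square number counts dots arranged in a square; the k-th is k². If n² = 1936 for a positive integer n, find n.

44

We need n² = 1936, so n = √1936 = 44.
Check: 44² = 1936. ✓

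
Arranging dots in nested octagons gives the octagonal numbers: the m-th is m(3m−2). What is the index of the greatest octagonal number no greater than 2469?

Solve n(3n−2) ≤ 2469 for integer n.
n = 29 gives 2465 ≤ 2469, while n = 30 gives 2640 > 2469; so the answer is index 29.

29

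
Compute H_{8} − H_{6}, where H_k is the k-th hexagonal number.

54

8·(2·8 − 1) = 120 and 6·(2·6 − 1) = 66.
Difference: 120 − 66 = 54.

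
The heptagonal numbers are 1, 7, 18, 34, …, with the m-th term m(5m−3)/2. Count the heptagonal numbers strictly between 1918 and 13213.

44

The n-th heptagonal number is n(5n−3)/2.
Smallest index with value > 1918: n = 29 (giving 2059).
Largest index with value < 13213: n = 72 (giving 12852).
Indices 29 through 72: 44 terms.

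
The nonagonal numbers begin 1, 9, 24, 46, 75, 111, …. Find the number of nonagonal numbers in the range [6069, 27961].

48

The n-th nonagonal number is n(7n−5)/2.
Smallest index with value ≥ 6069: n = 42 (giving 6069).
Largest index with value ≤ 27961: n = 89 (giving 27501).
Indices 42 through 89: 48 terms.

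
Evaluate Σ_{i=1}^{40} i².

22140

Σ_{i=1}^{40} i² = 40·41·81/6 = 22140.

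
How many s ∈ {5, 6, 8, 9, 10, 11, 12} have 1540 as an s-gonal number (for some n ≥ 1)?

s = 5: P(5, 32) = 1520 and P(5, 33) = 1617; 1540 is not s-gonal.
s = 6: P(6, 28) = 1540. ✓
s = 8: P(8, 22) = 1408 and P(8, 23) = 1541; 1540 is not s-gonal.
s = 9: P(9, 21) = 1491 and P(9, 22) = 1639; 1540 is not s-gonal.
s = 10: P(10, 20) = 1540. ✓
s = 11: P(11, 18) = 1395 and P(11, 19) = 1558; 1540 is not s-gonal.
s = 12: P(12, 17) = 1377 and P(12, 18) = 1548; 1540 is not s-gonal.
Hits: s ∈ {6, 10} → 2.

2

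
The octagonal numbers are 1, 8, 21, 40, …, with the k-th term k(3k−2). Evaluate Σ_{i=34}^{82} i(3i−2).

Σ i(3i−2) = 3Σi² − 2Σi over i = 34..82.
Σi = 3403 − 561 = 2842 and Σi² = 187165 − 12529 = 174636.
3·174636 − 2·2842 = 518224.

518224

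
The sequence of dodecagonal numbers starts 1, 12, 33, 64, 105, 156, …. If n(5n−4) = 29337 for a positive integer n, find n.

Set n(5n−4) = 29337, giving 5n² − 4n − 29337 = 0.
So n = (4 + 766) / 10 = 770/10 = 77.

77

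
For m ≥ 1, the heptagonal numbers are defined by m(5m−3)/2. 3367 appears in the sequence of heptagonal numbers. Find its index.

Set n(5n−3)/2 = 3367, giving 5n² − 3n − 6734 = 0.
So n = (3 + 367) / 10 = 370/10 = 37.

37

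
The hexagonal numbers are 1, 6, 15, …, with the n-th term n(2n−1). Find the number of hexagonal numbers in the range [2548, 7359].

25

The n-th hexagonal number is n(2n−1).
Smallest index with value ≥ 2548: n = 36 (giving 2556).
Largest index with value ≤ 7359: n = 60 (giving 7140).
Indices 36 through 60: 25 terms.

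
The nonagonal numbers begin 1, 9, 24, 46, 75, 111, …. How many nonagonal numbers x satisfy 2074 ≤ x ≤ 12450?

36

The n-th nonagonal number is n(7n−5)/2.
Smallest index with value ≥ 2074: n = 25 (giving 2125).
Largest index with value ≤ 12450: n = 60 (giving 12450).
Indices 25 through 60: 36 terms.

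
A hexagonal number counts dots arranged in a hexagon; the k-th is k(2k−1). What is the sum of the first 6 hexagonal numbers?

Σ i(2i−1) = 2Σi² − Σi over i = 1..6.
Σi = 21 and Σi² = 91.
2·91 − 1·21 = 161.

161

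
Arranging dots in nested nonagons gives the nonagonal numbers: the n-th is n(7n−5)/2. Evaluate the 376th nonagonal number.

493876

The 376th nonagonal number is n(7n−5)/2 with n = 376.
376·(7·376 − 5)/2 = 376·2627/2 = 493876.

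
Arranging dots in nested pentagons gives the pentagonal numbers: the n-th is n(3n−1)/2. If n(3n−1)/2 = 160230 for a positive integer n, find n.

Set n(3n−1)/2 = 160230, giving 3n² − n − 320460 = 0.
The discriminant is 1 + 24·160230 = 3845521, and √3845521 = 1961.
So n = (1 + 1961) / 6 = 1962/6 = 327.

327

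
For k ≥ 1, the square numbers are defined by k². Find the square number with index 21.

21² = 441.

441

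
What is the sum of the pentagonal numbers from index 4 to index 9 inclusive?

387

Σ i(3i−1)/2 = (3Σi² − Σi) / 2 over i = 4..9.
Σi = 45 − 6 = 39 and Σi² = 285 − 14 = 271.
(3·271 − 1·39) / 2 = 774/2 = 387.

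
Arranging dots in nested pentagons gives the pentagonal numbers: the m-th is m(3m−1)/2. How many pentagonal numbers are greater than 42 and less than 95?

3

The n-th pentagonal number is n(3n−1)/2.
Smallest index with value > 42: n = 6 (giving 51).
Largest index with value < 95: n = 8 (giving 92).
Indices 6 through 8: 3 terms.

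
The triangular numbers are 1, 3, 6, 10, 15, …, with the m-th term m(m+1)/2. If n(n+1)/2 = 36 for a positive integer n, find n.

Set n(n+1)/2 = 36, giving n² + n − 72 = 0.
The discriminant is 1 + 8·36 = 289, and √289 = 17.
So n = (-1 + 17) / 2 = 16/2 = 8.

8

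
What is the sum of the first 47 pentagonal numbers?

Σ i(3i−1)/2 = (3Σi² − Σi) / 2 over i = 1..47.
Σi = 1128 and Σi² = 35720.
(3·35720 − 1·1128) / 2 = 106032/2 = 53016.

53016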